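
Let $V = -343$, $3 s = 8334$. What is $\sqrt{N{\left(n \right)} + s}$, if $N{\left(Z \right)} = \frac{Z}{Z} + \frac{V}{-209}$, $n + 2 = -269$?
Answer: $\frac{\sqrt{121461186}}{209} \approx 52.732$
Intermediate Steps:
$s = 2778$ ($s = \frac{1}{3} \cdot 8334 = 2778$)
$n = -271$ ($n = -2 - 269 = -271$)
$N{\left(Z \right)} = \frac{552}{209}$ ($N{\left(Z \right)} = \frac{Z}{Z} - \frac{343}{-209} = 1 - - \frac{343}{209} = 1 + \frac{343}{209} = \frac{552}{209}$)
$\sqrt{N{\left(n \right)} + s} = \sqrt{\frac{552}{209} + 2778} = \sqrt{\frac{581154}{209}} = \frac{\sqrt{121461186}}{209}$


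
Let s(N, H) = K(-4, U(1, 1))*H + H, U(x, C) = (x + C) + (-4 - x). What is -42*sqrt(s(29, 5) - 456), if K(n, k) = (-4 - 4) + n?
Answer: -42*I*sqrt(511) ≈ -949.42*I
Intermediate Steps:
U(x, C) = -4 + C (U(x, C) = (C + x) + (-4 - x) = -4 + C)
K(n, k) = -8 + n
s(N, H) = -11*H (s(N, H) = (-8 - 4)*H + H = -12*H + H = -11*H)
-42*sqrt(s(29, 5) - 456) = -42*sqrt(-11*5 - 456) = -42*sqrt(-55 - 456) = -42*I*sqrt(511)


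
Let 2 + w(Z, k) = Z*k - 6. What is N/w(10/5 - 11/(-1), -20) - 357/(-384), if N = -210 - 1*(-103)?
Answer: 11397/8576 ≈ 1.3289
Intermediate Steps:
w(Z, k) = -8 + Z*k (w(Z, k) = -2 + (Z*k - 6) = -2 + (-6 + Z*k) = -8 + Z*k)
N = -107 (N = -210 + 103 = -107)
N/w(10/5 - 11/(-1), -20) - 357/(-384) = -107/(-8 + (10/5 - 11/(-1))*(-20)) - 357/(-384) = -107/(-8 + (10*(1/5) - 11*(-1))*(-20)) - 357*(-1/384) = -107/(-8 + (2 + 11)*(-20)) + 119/128 = -107/(-8 + 13*(-20)) + 119/128 = -107/(-8 - 260) + 119/128 = -107/(-268) + 119/128 = -107*(-1/268) + 119/128 = 107/268 + 119/128 = 11397/8576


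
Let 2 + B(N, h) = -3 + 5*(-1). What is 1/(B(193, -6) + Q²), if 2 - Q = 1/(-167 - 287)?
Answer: -206116/1234879 ≈ -0.16691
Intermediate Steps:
B(N, h) = -10 (B(N, h) = -2 + (-3 + 5*(-1)) = -2 + (-3 - 5) = -2 - 8 = -10)
Q = 909/454 (Q = 2 - 1/(-167 - 287) = 2 - 1/(-454) = 2 - 1*(-1/454) = 2 + 1/454 = 909/454 ≈ 2.0022)
1/(B(193, -6) + Q²) = 1/(-10 + (909/454)²) = 1/(-10 + 826281/206116) = 1/(-1234879/206116) = -206116/1234879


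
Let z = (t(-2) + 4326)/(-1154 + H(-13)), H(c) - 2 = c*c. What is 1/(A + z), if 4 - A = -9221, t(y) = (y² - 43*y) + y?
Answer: 983/9063761 ≈ 0.00010845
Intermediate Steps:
H(c) = 2 + c² (H(c) = 2 + c*c = 2 + c²)
t(y) = y² - 42*y
z = -4414/983 (z = (-2*(-42 - 2) + 4326)/(-1154 + (2 + (-13)²)) = (-2*(-44) + 4326)/(-1154 + (2 + 169)) = (88 + 4326)/(-1154 + 171) = 4414/(-983) = 4414*(-1/983) = -4414/983 ≈ -4.4903)
A = 9225 (A = 4 - 1*(-9221) = 4 + 9221 = 9225)
1/(A + z) = 1/(9225 - 4414/983) = 1/(9063761/983) = 983/9063761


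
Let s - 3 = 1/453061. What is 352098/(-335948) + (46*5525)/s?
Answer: 284429456829913/3357464312 ≈ 84716.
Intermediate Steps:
s = 1359184/453061 (s = 3 + 1/453061 = 1359184/453061 ≈ 3.0000)
352098/(-335948) + (46*5525)/s = 352098/(-335948) + (46*5525)/(1359184/453061) = 352098*(-1/335948) + 254150*(453061/1359184) = -176049/167974 + 3386630975/39976 = 284429456829913/3357464312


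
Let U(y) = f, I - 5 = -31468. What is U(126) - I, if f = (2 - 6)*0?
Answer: 31463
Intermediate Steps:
I = -31463 (I = 5 - 31468 = -31463)
f = 0 (f = -4*0 = 0)
U(y) = 0
U(126) - I = 0 - 1*(-31463) = 0 + 31463 = 31463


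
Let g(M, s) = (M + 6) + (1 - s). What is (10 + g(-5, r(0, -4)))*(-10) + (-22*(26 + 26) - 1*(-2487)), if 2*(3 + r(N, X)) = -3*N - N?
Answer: 1193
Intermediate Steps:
r(N, X) = -3 - 2*N (r(N, X) = -3 + (-3*N - N)/2 = -3 + (-4*N)/2 = -3 - 2*N)
g(M, s) = 7 + M - s (g(M, s) = (6 + M) + (1 - s) = 7 + M - s)
(10 + g(-5, r(0, -4)))*(-10) + (-22*(26 + 26) - 1*(-2487)) = (10 + (7 - 5 - (-3 - 2*0)))*(-10) + (-22*(26 + 26) - 1*(-2487)) = (10 + (7 - 5 - (-3 + 0)))*(-10) + (-22*52 + 2487) = (10 + (7 - 5 - 1*(-3)))*(-10) + (-1144 + 2487) = (10 + (7 - 5 + 3))*(-10) + 1343 = (10 + 5)*(-10) + 1343 = 15*(-10) + 1343 = -150 + 1343 = 1193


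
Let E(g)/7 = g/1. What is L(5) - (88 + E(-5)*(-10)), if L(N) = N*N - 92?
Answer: -505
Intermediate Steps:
E(g) = 7*g (E(g) = 7*(g/1) = 7*(g*1) = 7*g)
L(N) = -92 + N² (L(N) = N² - 92 = -92 + N²)
L(5) - (88 + E(-5)*(-10)) = (-92 + 5²) - (88 + (7*(-5))*(-10)) = (-92 + 25) - (88 - 35*(-10)) = -67 - (88 + 350) = -67 - 1*438 = -67 - 438 = -505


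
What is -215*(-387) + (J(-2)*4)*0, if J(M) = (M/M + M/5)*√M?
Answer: 83205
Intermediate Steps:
J(M) = √M*(1 + M/5) (J(M) = (1 + M*(⅕))*√M = (1 + M/5)*√M = √M*(1 + M/5))
-215*(-387) + (J(-2)*4)*0 = -215*(-387) + ((√(-2)*(5 - 2)/5)*4)*0 = 83205 + (((⅕)*(I*√2)*3)*4)*0 = 83205 + ((3*I*√2/5)*4)*0 = 83205 + (12*I*√2/5)*0 = 83205 + 0 = 83205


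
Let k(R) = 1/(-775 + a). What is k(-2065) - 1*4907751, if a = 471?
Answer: -1491956305/304 ≈ -4.9078e+6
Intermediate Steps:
k(R) = -1/304 (k(R) = 1/(-775 + 471) = 1/(-304) = -1/304)
k(-2065) - 1*4907751 = -1/304 - 1*4907751 = -1/304 - 4907751 = -1491956305/304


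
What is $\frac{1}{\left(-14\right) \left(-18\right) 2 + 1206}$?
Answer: $\frac{1}{1710} \approx 0.0005848$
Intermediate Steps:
$\frac{1}{\left(-14\right) \left(-18\right) 2 + 1206} = \frac{1}{252 \cdot 2 + 1206} = \frac{1}{504 + 1206} = \frac{1}{1710}$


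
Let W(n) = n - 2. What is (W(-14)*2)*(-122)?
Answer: 3904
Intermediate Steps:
W(n) = -2 + n
(W(-14)*2)*(-122) = ((-2 - 14)*2)*(-122) = -16*2*(-122) = -32*(-122) = 3904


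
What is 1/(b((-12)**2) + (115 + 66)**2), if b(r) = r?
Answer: 1/32905 ≈ 3.0391e-5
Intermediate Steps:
1/(b((-12)**2) + (115 + 66)**2) = 1/((-12)**2 + (115 + 66)**2) = 1/(144 + 181**2) = 1/(144 + 32761) = 1/32905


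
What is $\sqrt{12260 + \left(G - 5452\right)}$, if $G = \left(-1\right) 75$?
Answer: $\sqrt{6733} \approx 82.055$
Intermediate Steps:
$G = -75$
$\sqrt{12260 + \left(G - 5452\right)} = \sqrt{12260 - 5527} = \sqrt{6733}$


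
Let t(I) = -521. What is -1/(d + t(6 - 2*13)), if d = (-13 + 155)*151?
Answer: -1/20921 ≈ -4.7799e-5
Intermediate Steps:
d = 21442 (d = 142*151 = 21442)
-1/(d + t(6 - 2*13)) = -1/(21442 - 521) = -1/20921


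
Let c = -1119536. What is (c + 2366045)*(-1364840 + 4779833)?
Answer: 4256819509437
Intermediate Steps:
(c + 2366045)*(-1364840 + 4779833) = (-1119536 + 2366045)*(-1364840 + 4779833) = 1246509*3414993 = 4256819509437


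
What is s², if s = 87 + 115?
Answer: 40804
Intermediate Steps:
s = 202
s² = 202² = 40804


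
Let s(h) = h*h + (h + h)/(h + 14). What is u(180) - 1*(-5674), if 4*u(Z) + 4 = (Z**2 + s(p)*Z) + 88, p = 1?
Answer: 13846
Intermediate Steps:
s(h) = h**2 + 2*h/(14 + h) (s(h) = h**2 + (2*h)/(14 + h) = h**2 + 2*h/(14 + h))
u(Z) = 21 + Z**2/4 + 17*Z/60 (u(Z) = -1 + ((Z**2 + (1*(2 + 1**2 + 14*1)/(14 + 1))*Z) + 88)/4 = -1 + ((Z**2 + (1*(2 + 1 + 14)/15)*Z) + 88)/4 = -1 + ((Z**2 + (1*(1/15)*17)*Z) + 88)/4 = -1 + ((Z**2 + 17*Z/15) + 88)/4 = -1 + (88 + Z**2 + 17*Z/15)/4 = -1 + (22 + Z**2/4 + 17*Z/60) = 21 + Z**2/4 + 17*Z/60)
u(180) - 1*(-5674) = (21 + (1/4)*180**2 + (17/60)*180) - 1*(-5674) = (21 + (1/4)*32400 + 51) + 5674 = (21 + 8100 + 51) + 5674 = 8172 + 5674 = 13846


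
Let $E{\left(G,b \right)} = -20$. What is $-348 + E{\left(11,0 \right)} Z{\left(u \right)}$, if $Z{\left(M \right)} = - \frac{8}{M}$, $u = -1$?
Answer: $-508$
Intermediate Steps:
$-348 + E{\left(11,0 \right)} Z{\left(u \right)} = -348 - 20 \left(- \frac{8}{-1}\right) = -348 - 20 \left(\left(-8\right) \left(-1\right)\right) = -348 - 160 = -508$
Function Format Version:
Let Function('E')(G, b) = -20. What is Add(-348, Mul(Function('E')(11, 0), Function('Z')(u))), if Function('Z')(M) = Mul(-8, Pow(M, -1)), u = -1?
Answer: -508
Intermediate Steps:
Add(-348, Mul(Function('E')(11, 0), Function('Z')(u))) = Add(-348, Mul(-20, Mul(-8, Pow(-1, -1)))) = Add(-348, Mul(-20, Mul(-8, -1))) = Add(-348, Mul(-20, 8)) = Add(-348, -160) = -508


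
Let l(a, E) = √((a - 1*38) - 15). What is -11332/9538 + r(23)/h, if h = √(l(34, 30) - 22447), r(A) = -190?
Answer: -5666/4769 - 190/√(-22447 + I*√19) ≈ -1.1882 + 1.2682*I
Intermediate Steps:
l(a, E) = √(-53 + a) (l(a, E) = √((a - 38) - 15) = √((-38 + a) - 15) = √(-53 + a))
h = √(-22447 + I*√19) (h = √(√(-53 + 34) - 22447) = √(√(-19) - 22447) = √(I*√19 - 22447) = √(-22447 + I*√19) ≈ 0.015 + 149.82*I)
-11332/9538 + r(23)/h = -11332/9538 - 190/√(-22447 + I*√19) = -11332*1/9538 - 190/√(-22447 + I*√19) = -5666/4769 - 190/√(-22447 + I*√19)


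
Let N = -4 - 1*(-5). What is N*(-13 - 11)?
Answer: -24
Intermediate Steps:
N = 1 (N = -4 + 5 = 1)
N*(-13 - 11) = 1*(-13 - 11) = 1*(-24) = -24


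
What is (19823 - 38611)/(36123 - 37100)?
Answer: 18788/977 ≈ 19.230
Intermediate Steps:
(19823 - 38611)/(36123 - 37100) = -18788/(-977) = -18788*(-1/977) = 18788/977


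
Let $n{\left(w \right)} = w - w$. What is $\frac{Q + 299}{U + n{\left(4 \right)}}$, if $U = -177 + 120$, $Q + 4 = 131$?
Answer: $- \frac{142}{19} \approx -7.4737$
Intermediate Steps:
$Q = 127$ ($Q = -4 + 131 = 127$)
$U = -57$
$n{\left(w \right)} = 0$
$\frac{Q + 299}{U + n{\left(4 \right)}} = \frac{127 + 299}{-57 + 0} = \frac{426}{-57} = 426 \left(- \frac{1}{57}\right) = - \frac{142}{19}$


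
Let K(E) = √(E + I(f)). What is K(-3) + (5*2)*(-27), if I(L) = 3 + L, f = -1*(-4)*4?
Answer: -266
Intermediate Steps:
f = 16 (f = 4*4 = 16)
K(E) = √(19 + E) (K(E) = √(E + (3 + 16)) = √(E + 19) = √(19 + E))
K(-3) + (5*2)*(-27) = √(19 - 3) + (5*2)*(-27) = √16 + 10*(-27) = 4 - 270 = -266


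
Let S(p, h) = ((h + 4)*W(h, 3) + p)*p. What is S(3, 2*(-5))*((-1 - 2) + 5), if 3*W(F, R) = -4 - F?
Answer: -54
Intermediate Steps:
W(F, R) = -4/3 - F/3 (W(F, R) = (-4 - F)/3 = -4/3 - F/3)
S(p, h) = p*(p + (4 + h)*(-4/3 - h/3)) (S(p, h) = ((h + 4)*(-4/3 - h/3) + p)*p = ((4 + h)*(-4/3 - h/3) + p)*p = (p + (4 + h)*(-4/3 - h/3))*p = p*(p + (4 + h)*(-4/3 - h/3)))
S(3, 2*(-5))*((-1 - 2) + 5) = ((⅓)*3*(-16 - (2*(-5))² - 16*(-5) + 3*3))*((-1 - 2) + 5) = ((⅓)*3*(-16 - 1*(-10)² - 8*(-10) + 9))*(-3 + 5) = ((⅓)*3*(-16 - 1*100 + 80 + 9))*2 = ((⅓)*3*(-16 - 100 + 80 + 9))*2 = ((⅓)*3*(-27))*2 = -27*2 = -54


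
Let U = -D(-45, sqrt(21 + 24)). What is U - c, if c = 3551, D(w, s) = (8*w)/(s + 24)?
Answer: -208549/59 - 120*sqrt(5)/59 ≈ -3539.3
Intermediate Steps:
D(w, s) = 8*w/(24 + s) (D(w, s) = (8*w)/(24 + s) = 8*w/(24 + s))
U = 360/(24 + 3*sqrt(5)) (U = -8*(-45)/(24 + sqrt(21 + 24)) = -8*(-45)/(24 + sqrt(45)) = -8*(-45)/(24 + 3*sqrt(5)) = -(-360)/(24 + 3*sqrt(5)) = 360/(24 + 3*sqrt(5)) ≈ 11.723)
U - c = (960/59 - 120*sqrt(5)/59) - 1*3551 = (960/59 - 120*sqrt(5)/59) - 3551 = -208549/59 - 120*sqrt(5)/59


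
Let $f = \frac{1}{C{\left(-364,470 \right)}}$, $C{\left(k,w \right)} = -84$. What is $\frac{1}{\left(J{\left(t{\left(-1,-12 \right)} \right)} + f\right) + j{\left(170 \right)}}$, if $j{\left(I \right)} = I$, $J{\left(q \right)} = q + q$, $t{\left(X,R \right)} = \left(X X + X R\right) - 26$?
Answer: $\frac{84}{12095} \approx 0.006945$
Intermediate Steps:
$t{\left(X,R \right)} = -26 + X^{2} + R X$ ($t{\left(X,R \right)} = \left(X^{2} + R X\right) - 26 = -26 + X^{2} + R X$)
$J{\left(q \right)} = 2 q$
$f = - \frac{1}{84}$ ($f = \frac{1}{-84} = - \frac{1}{84} \approx -0.011905$)
$\frac{1}{\left(J{\left(t{\left(-1,-12 \right)} \right)} + f\right) + j{\left(170 \right)}} = \frac{1}{\left(2 \left(-26 + \left(-1\right)^{2} - -12\right) - \frac{1}{84}\right) + 170} = \frac{1}{\left(2 \left(-26 + 1 + 12\right) - \frac{1}{84}\right) + 170} = \frac{1}{\left(2 \left(-13\right) - \frac{1}{84}\right) + 170} = \frac{1}{\left(-26 - \frac{1}{84}\right) + 170} = \frac{1}{- \frac{2185}{84} + 170} = \frac{1}{\frac{12095}{84}} = \frac{84}{12095}$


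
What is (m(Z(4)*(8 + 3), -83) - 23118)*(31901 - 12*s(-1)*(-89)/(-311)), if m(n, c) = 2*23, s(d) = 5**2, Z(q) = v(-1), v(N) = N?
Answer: -228286157792/311 ≈ -7.3404e+8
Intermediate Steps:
Z(q) = -1
s(d) = 25
m(n, c) = 46
(m(Z(4)*(8 + 3), -83) - 23118)*(31901 - 12*s(-1)*(-89)/(-311)) = (46 - 23118)*(31901 - 12*25*(-89)/(-311)) = -23072*(31901 - (-26700)*(-1)/311) = -23072*(31901 - 12*2225/311) = -23072*(31901 - 26700/311) = -23072*9894511/311 = -228286157792/311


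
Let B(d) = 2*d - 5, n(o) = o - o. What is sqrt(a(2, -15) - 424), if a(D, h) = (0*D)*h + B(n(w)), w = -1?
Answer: I*sqrt(429) ≈ 20.712*I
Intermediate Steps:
n(o) = 0
B(d) = -5 + 2*d
a(D, h) = -5 (a(D, h) = (0*D)*h + (-5 + 2*0) = 0*h + (-5 + 0) = 0 - 5 = -5)
sqrt(a(2, -15) - 424) = sqrt(-5 - 424) = sqrt(-429) = I*sqrt(429)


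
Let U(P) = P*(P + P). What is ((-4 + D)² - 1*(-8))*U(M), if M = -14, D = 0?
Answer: 9408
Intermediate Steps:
U(P) = 2*P² (U(P) = P*(2*P) = 2*P²)
((-4 + D)² - 1*(-8))*U(M) = ((-4 + 0)² - 1*(-8))*(2*(-14)²) = ((-4)² + 8)*(2*196) = (16 + 8)*392 = 24*392 = 9408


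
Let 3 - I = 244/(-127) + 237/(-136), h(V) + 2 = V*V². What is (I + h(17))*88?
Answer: 934316801/2159 ≈ 4.3275e+5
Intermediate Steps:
h(V) = -2 + V³ (h(V) = -2 + V*V² = -2 + V³)
I = 115099/17272 (I = 3 - (244/(-127) + 237/(-136)) = 3 - (244*(-1/127) + 237*(-1/136)) = 3 - (-244/127 - 237/136) = 3 - 1*(-63283/17272) = 3 + 63283/17272 = 115099/17272 ≈ 6.6639)
(I + h(17))*88 = (115099/17272 + (-2 + 17³))*88 = (115099/17272 + (-2 + 4913))*88 = (115099/17272 + 4911)*88 = (84937891/17272)*88 = 934316801/2159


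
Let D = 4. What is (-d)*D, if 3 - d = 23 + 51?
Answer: 284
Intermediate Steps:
d = -71 (d = 3 - (23 + 51) = 3 - 1*74 = 3 - 74 = -71)
(-d)*D = -1*(-71)*4 = 71*4 = 284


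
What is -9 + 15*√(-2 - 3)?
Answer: -9 + 15*I*√5 ≈ -9.0 + 33.541*I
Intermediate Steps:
-9 + 15*√(-2 - 3) = -9 + 15*√(-5) = -9 + 15*(I*√5) = -9 + 15*I*√5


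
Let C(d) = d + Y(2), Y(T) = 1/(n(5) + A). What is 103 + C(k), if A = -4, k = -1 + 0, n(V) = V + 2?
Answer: 307/3 ≈ 102.33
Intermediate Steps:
n(V) = 2 + V
k = -1
Y(T) = 1/3 (Y(T) = 1/((2 + 5) - 4) = 1/(7 - 4) = 1/3)
C(d) = 1/3 + d (C(d) = d + 1/3 = 1/3 + d)
103 + C(k) = 103 + (1/3 - 1) = 103 - 2/3 = 307/3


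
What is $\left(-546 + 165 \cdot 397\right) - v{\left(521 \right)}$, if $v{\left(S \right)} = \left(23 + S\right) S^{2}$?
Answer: $-147598945$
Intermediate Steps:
$v{\left(S \right)} = S^{2} \left(23 + S\right)$
$\left(-546 + 165 \cdot 397\right) - v{\left(521 \right)} = \left(-546 + 165 \cdot 397\right) - 521^{2} \left(23 + 521\right) = \left(-546 + 65505\right) - 271441 \cdot 544 = 64959 - 147663904 = -147598945$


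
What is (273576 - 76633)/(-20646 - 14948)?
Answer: -196943/35594 ≈ -5.5330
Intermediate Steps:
(273576 - 76633)/(-20646 - 14948) = 196943/(-35594) = 196943*(-1/35594) = -196943/35594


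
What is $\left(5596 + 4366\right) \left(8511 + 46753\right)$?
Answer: $550539968$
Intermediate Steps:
$\left(5596 + 4366\right) \left(8511 + 46753\right) = 9962 \cdot 55264 = 550539968$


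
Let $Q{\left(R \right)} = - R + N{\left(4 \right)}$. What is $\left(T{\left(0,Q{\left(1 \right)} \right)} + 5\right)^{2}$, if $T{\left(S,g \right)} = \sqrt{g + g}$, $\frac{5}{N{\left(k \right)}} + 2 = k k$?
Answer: $\frac{166}{7} + \frac{30 i \sqrt{7}}{7} \approx 23.714 + 11.339 i$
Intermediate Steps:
$N{\left(k \right)} = \frac{5}{-2 + k^{2}}$ ($N{\left(k \right)} = \frac{5}{-2 + k k} = \frac{5}{-2 + k^{2}}$)
$Q{\left(R \right)} = \frac{5}{14} - R$ ($Q{\left(R \right)} = - R + \frac{5}{-2 + 4^{2}} = - R + \frac{5}{-2 + 16} = - R + \frac{5}{14} = \frac{5}{14} - R$)
$T{\left(S,g \right)} = \sqrt{2} \sqrt{g}$ ($T{\left(S,g \right)} = \sqrt{2 g} = \sqrt{2} \sqrt{g}$)
$\left(T{\left(0,Q{\left(1 \right)} \right)} + 5\right)^{2} = \left(\sqrt{2} \sqrt{\frac{5}{14} - 1} + 5\right)^{2} = \left(\sqrt{2} \sqrt{- \frac{9}{14}} + 5\right)^{2} = \left(\sqrt{2} \frac{3 i \sqrt{14}}{14} + 5\right)^{2} = \left(\frac{3 i \sqrt{7}}{7} + 5\right)^{2} = \left(5 + \frac{3 i \sqrt{7}}{7}\right)^{2}$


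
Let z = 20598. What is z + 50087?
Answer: 70685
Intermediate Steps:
z + 50087 = 20598 + 50087 = 70685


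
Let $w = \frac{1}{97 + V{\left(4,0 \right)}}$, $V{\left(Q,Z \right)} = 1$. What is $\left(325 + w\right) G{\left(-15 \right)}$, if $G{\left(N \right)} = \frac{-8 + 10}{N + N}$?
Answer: $- \frac{10617}{490} \approx -21.667$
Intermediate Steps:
$G{\left(N \right)} = \frac{1}{N}$ ($G{\left(N \right)} = \frac{2}{2 N} = 2 \frac{1}{2 N} = \frac{1}{N}$)
$w = \frac{1}{98}$ ($w = \frac{1}{97 + 1} = \frac{1}{98} \approx 0.010204$)
$\left(325 + w\right) G{\left(-15 \right)} = \frac{325 + \frac{1}{98}}{-15} = \frac{31851}{98} \left(- \frac{1}{15}\right) = - \frac{10617}{490}$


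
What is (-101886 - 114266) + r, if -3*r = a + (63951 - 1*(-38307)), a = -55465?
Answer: -695249/3 ≈ -2.3175e+5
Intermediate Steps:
r = -46793/3 (r = -(-55465 + (63951 - 1*(-38307)))/3 = -(-55465 + (63951 + 38307))/3 = -(-55465 + 102258)/3 = -⅓*46793 = -46793/3 ≈ -15598.)
(-101886 - 114266) + r = (-101886 - 114266) - 46793/3 = -216152 - 46793/3 = -695249/3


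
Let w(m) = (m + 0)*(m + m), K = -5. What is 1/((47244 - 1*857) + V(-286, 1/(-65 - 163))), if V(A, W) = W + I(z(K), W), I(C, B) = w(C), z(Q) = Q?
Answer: 228/10587635 ≈ 2.1535e-5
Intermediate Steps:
w(m) = 2*m**2 (w(m) = m*(2*m) = 2*m**2)
I(C, B) = 2*C**2
V(A, W) = 50 + W (V(A, W) = W + 2*(-5)**2 = W + 2*25 = W + 50 = 50 + W)
1/((47244 - 1*857) + V(-286, 1/(-65 - 163))) = 1/((47244 - 1*857) + (50 + 1/(-65 - 163))) = 1/((47244 - 857) + (50 + 1/(-228))) = 1/(46387 + (50 - 1/228)) = 1/(46387 + 11399/228) = 1/(10587635/228) = 228/10587635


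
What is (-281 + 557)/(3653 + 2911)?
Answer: 23/547 ≈ 0.042048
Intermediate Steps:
(-281 + 557)/(3653 + 2911) = 276/6564 = 276*(1/6564) = 23/547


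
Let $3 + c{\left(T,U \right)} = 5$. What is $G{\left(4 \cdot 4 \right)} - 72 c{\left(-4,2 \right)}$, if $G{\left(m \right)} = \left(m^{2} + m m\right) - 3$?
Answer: $365$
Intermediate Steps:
$c{\left(T,U \right)} = 2$ ($c{\left(T,U \right)} = -3 + 5 = 2$)
$G{\left(m \right)} = -3 + 2 m^{2}$ ($G{\left(m \right)} = \left(m^{2} + m^{2}\right) - 3 = 2 m^{2} - 3 = -3 + 2 m^{2}$)
$G{\left(4 \cdot 4 \right)} - 72 c{\left(-4,2 \right)} = \left(-3 + 2 \left(4 \cdot 4\right)^{2}\right) - 144 = \left(-3 + 2 \cdot 16^{2}\right) - 144 = \left(-3 + 2 \cdot 256\right) - 144 = \left(-3 + 512\right) - 144 = 509 - 144 = 365$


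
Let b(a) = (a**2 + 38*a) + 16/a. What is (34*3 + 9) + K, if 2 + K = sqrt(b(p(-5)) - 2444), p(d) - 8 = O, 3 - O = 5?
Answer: 109 + 2*I*sqrt(4899)/3 ≈ 109.0 + 46.662*I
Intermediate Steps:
O = -2 (O = 3 - 1*5 = 3 - 5 = -2)
p(d) = 6 (p(d) = 8 - 2 = 6)
b(a) = a**2 + 16/a + 38*a
K = -2 + 2*I*sqrt(4899)/3 (K = -2 + sqrt((16 + 6**2*(38 + 6))/6 - 2444) = -2 + sqrt((16 + 36*44)/6 - 2444) = -2 + sqrt((16 + 1584)/6 - 2444) = -2 + sqrt((1/6)*1600 - 2444) = -2 + sqrt(800/3 - 2444) = -2 + sqrt(-6532/3) = -2 + 2*I*sqrt(4899)/3 ≈ -2.0 + 46.662*I)
(34*3 + 9) + K = (34*3 + 9) + (-2 + 2*I*sqrt(4899)/3) = (102 + 9) + (-2 + 2*I*sqrt(4899)/3) = 111 + (-2 + 2*I*sqrt(4899)/3) = 109 + 2*I*sqrt(4899)/3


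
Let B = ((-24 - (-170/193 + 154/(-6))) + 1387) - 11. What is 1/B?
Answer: 579/798179 ≈ 0.00072540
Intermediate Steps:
B = 798179/579 (B = ((-24 - (-170*1/193 + 154*(-1/6))) + 1387) - 11 = ((-24 - (-170/193 - 77/3)) + 1387) - 11 = ((-24 - 1*(-15371/579)) + 1387) - 11 = ((-24 + 15371/579) + 1387) - 11 = (1475/579 + 1387) - 11 = 804548/579 - 11 = 798179/579 ≈ 1378.5)
1/B = 1/(798179/579) = 579/798179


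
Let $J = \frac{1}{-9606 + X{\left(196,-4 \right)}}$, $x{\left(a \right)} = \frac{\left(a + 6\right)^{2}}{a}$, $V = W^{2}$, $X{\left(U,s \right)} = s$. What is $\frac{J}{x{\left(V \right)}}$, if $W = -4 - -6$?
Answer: $- \frac{1}{240250} \approx -4.1623 \cdot 10^{-6}$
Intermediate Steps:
$W = 2$ ($W = -4 + 6 = 2$)
$V = 4$ ($V = 2^{2} = 4$)
$x{\left(a \right)} = \frac{\left(6 + a\right)^{2}}{a}$
$J = - \frac{1}{9610}$ ($J = \frac{1}{-9606 - 4} = \frac{1}{-9610} = - \frac{1}{9610} \approx -0.00010406$)
$\frac{J}{x{\left(V \right)}} = - \frac{1}{9610 \frac{\left(6 + 4\right)^{2}}{4}} = - \frac{1}{9610 \frac{10^{2}}{4}} = - \frac{1}{9610 \cdot \frac{1}{4} \cdot 100} = - \frac{1}{9610 \cdot 25} = \left(- \frac{1}{9610}\right) \frac{1}{25} = - \frac{1}{240250}$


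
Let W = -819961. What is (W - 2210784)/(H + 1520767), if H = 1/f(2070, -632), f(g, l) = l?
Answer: -1915430840/961124743 ≈ -1.9929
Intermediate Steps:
H = -1/632 (H = 1/(-632) = -1/632 ≈ -0.0015823)
(W - 2210784)/(H + 1520767) = (-819961 - 2210784)/(-1/632 + 1520767) = -3030745/961124743/632 = -3030745*632/961124743 = -1915430840/961124743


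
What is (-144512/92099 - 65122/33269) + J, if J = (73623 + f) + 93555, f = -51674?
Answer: 353898259106218/3064041631 ≈ 1.1550e+5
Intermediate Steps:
J = 115504 (J = (73623 - 51674) + 93555 = 21949 + 93555 = 115504)
(-144512/92099 - 65122/33269) + J = (-144512/92099 - 65122/33269) + 115504 = -10805440806/3064041631 + 115504 = 353898259106218/3064041631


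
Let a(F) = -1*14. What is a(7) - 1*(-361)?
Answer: 347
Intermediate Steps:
a(F) = -14
a(7) - 1*(-361) = -14 - 1*(-361) = -14 + 361 = 347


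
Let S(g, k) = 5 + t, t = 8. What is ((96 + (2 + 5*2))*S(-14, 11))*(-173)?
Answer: -242892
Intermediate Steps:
S(g, k) = 13 (S(g, k) = 5 + 8 = 13)
((96 + (2 + 5*2))*S(-14, 11))*(-173) = ((96 + (2 + 5*2))*13)*(-173) = ((96 + (2 + 10))*13)*(-173) = ((96 + 12)*13)*(-173) = (108*13)*(-173) = 1404*(-173) = -242892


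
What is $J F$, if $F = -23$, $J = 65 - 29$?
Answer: $-828$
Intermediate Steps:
$J = 36$ ($J = 65 - 29 = 36$)
$J F = 36 \left(-23\right) = -828$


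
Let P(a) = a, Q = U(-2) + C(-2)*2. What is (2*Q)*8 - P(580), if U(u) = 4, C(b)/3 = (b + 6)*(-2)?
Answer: -1284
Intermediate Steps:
C(b) = -36 - 6*b (C(b) = 3*((b + 6)*(-2)) = 3*((6 + b)*(-2)) = 3*(-12 - 2*b) = -36 - 6*b)
Q = -44 (Q = 4 + (-36 - 6*(-2))*2 = 4 + (-36 + 12)*2 = 4 - 24*2 = 4 - 48 = -44)
(2*Q)*8 - P(580) = (2*(-44))*8 - 1*580 = -88*8 - 580 = -704 - 580 = -1284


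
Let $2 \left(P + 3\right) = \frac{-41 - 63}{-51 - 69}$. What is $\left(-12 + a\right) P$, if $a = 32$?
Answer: $- \frac{154}{3} \approx -51.333$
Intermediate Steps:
$P = - \frac{77}{30}$ ($P = -3 + \frac{\left(-41 - 63\right) \frac{1}{-51 - 69}}{2} = -3 + \frac{\left(-104\right) \frac{1}{-120}}{2} = -3 + \frac{\left(-104\right) \left(- \frac{1}{120}\right)}{2} = -3 + \frac{1}{2} \cdot \frac{13}{15} = -3 + \frac{13}{30} = - \frac{77}{30} \approx -2.5667$)
$\left(-12 + a\right) P = \left(-12 + 32\right) \left(- \frac{77}{30}\right) = 20 \left(- \frac{77}{30}\right) = - \frac{154}{3}$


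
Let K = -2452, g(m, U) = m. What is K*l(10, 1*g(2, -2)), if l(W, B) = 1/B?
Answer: -1226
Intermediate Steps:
K*l(10, 1*g(2, -2)) = -2452/(1*2) = -2452/2 = -2452*1/2 = -1226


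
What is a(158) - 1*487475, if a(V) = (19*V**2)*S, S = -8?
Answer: -4282003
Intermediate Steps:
a(V) = -152*V**2 (a(V) = (19*V**2)*(-8) = -152*V**2)
a(158) - 1*487475 = -152*158**2 - 1*487475 = -152*24964 - 487475 = -3794528 - 487475 = -4282003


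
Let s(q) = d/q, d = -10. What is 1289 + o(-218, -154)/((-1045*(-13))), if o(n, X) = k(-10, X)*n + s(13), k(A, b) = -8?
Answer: 227666507/176605 ≈ 1289.1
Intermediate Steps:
s(q) = -10/q
o(n, X) = -10/13 - 8*n (o(n, X) = -8*n - 10/13 = -10/13 - 8*n)
1289 + o(-218, -154)/((-1045*(-13))) = 1289 + (-10/13 - 8*(-218))/((-1045*(-13))) = 1289 + (-10/13 + 1744)/13585 = 1289 + (22662/13)*(1/13585) = 1289 + 22662/176605 = 227666507/176605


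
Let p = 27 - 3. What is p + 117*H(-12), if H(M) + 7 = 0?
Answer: -795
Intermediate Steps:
p = 24
H(M) = -7 (H(M) = -7 + 0 = -7)
p + 117*H(-12) = 24 + 117*(-7) = 24 - 819 = -795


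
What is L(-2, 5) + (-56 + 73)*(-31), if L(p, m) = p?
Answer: -529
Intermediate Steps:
L(-2, 5) + (-56 + 73)*(-31) = -2 + (-56 + 73)*(-31) = -2 + 17*(-31) = -2 - 527 = -529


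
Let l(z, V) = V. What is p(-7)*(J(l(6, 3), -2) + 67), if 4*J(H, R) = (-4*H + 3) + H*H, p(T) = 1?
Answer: 67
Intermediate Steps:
J(H, R) = ¾ - H + H²/4 (J(H, R) = ((-4*H + 3) + H*H)/4 = ((3 - 4*H) + H²)/4 = (3 + H² - 4*H)/4 = ¾ - H + H²/4)
p(-7)*(J(l(6, 3), -2) + 67) = 1*((¾ - 1*3 + (¼)*3²) + 67) = 1*((¾ - 3 + (¼)*9) + 67) = 1*((¾ - 3 + 9/4) + 67) = 1*(0 + 67) = 1*67 = 67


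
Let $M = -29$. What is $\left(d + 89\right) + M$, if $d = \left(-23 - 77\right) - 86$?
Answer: $-126$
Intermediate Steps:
$d = -186$ ($d = -100 - 86 = -186$)
$\left(d + 89\right) + M = \left(-186 + 89\right) - 29 = -97 - 29 = -126$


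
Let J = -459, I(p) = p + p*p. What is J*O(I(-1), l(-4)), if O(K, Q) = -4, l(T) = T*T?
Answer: 1836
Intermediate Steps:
l(T) = T**2
I(p) = p + p**2
J*O(I(-1), l(-4)) = -459*(-4) = 1836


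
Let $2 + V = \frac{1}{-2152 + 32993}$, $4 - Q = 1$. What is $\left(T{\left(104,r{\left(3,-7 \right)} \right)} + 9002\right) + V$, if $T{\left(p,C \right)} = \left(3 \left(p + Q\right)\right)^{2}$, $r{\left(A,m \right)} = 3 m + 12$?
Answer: $\frac{3455456482}{30841} \approx 1.1204 \cdot 10^{5}$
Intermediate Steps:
$Q = 3$ ($Q = 4 - 1 = 3$)
$r{\left(A,m \right)} = 12 + 3 m$
$V = - \frac{61681}{30841}$ ($V = -2 + \frac{1}{-2152 + 32993} = -2 + \frac{1}{30841} = - \frac{61681}{30841} \approx -2.0$)
$T{\left(p,C \right)} = \left(9 + 3 p\right)^{2}$ ($T{\left(p,C \right)} = \left(3 \left(p + 3\right)\right)^{2} = \left(3 \left(3 + p\right)\right)^{2} = \left(9 + 3 p\right)^{2}$)
$\left(T{\left(104,r{\left(3,-7 \right)} \right)} + 9002\right) + V = \left(9 \left(3 + 104\right)^{2} + 9002\right) - \frac{61681}{30841} = \left(9 \cdot 107^{2} + 9002\right) - \frac{61681}{30841} = \left(9 \cdot 11449 + 9002\right) - \frac{61681}{30841} = \left(103041 + 9002\right) - \frac{61681}{30841} = 112043 - \frac{61681}{30841} = \frac{3455456482}{30841}$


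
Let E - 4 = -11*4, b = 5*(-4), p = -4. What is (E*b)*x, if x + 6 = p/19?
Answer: -94400/19 ≈ -4968.4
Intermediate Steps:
b = -20
E = -40 (E = 4 - 11*4 = 4 - 44 = -40)
x = -118/19 (x = -6 - 4/19 = -118/19 ≈ -6.2105)
(E*b)*x = -40*(-20)*(-118/19) = 800*(-118/19) = -94400/19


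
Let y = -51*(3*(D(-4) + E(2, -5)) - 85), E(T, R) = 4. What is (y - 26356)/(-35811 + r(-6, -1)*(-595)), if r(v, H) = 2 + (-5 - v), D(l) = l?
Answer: 22021/37596 ≈ 0.58573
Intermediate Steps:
r(v, H) = -3 - v
y = 4335 (y = -51*(3*(-4 + 4) - 85) = -51*(3*0 - 85) = -51*(0 - 85) = -51*(-85) = 4335)
(y - 26356)/(-35811 + r(-6, -1)*(-595)) = (4335 - 26356)/(-35811 + (-3 - 1*(-6))*(-595)) = -22021/(-35811 + (-3 + 6)*(-595)) = -22021/(-35811 + 3*(-595)) = -22021/(-35811 - 1785) = -22021/(-37596) = -22021*(-1/37596) = 22021/37596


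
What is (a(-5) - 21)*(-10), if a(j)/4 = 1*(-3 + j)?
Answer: 530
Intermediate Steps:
a(j) = -12 + 4*j (a(j) = 4*(1*(-3 + j)) = 4*(-3 + j) = -12 + 4*j)
(a(-5) - 21)*(-10) = ((-12 + 4*(-5)) - 21)*(-10) = ((-12 - 20) - 21)*(-10) = (-32 - 21)*(-10) = -53*(-10) = 530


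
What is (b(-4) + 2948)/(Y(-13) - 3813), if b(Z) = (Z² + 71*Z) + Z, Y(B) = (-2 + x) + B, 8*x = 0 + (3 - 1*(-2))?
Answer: -21408/30619 ≈ -0.69917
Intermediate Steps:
x = 5/8 (x = (0 + (3 - 1*(-2)))/8 = (0 + (3 + 2))/8 = (0 + 5)/8 = (⅛)*5 = 5/8 ≈ 0.62500)
Y(B) = -11/8 + B (Y(B) = (-2 + 5/8) + B = -11/8 + B)
b(Z) = Z² + 72*Z
(b(-4) + 2948)/(Y(-13) - 3813) = (-4*(72 - 4) + 2948)/((-11/8 - 13) - 3813) = (-4*68 + 2948)/(-115/8 - 3813) = (-272 + 2948)/(-30619/8) = 2676*(-8/30619) = -21408/30619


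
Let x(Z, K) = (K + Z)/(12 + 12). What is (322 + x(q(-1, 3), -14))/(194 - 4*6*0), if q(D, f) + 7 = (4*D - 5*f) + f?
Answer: 7691/4656 ≈ 1.6518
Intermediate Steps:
q(D, f) = -7 - 4*f + 4*D (q(D, f) = -7 + ((4*D - 5*f) + f) = -7 + ((-5*f + 4*D) + f) = -7 + (-4*f + 4*D) = -7 - 4*f + 4*D)
x(Z, K) = K/24 + Z/24 (x(Z, K) = (K + Z)/24 = (K + Z)*(1/24) = K/24 + Z/24)
(322 + x(q(-1, 3), -14))/(194 - 4*6*0) = (322 + ((1/24)*(-14) + (-7 - 4*3 + 4*(-1))/24))/(194 - 4*6*0) = (322 + (-7/12 + (-7 - 12 - 4)/24))/(194 - 24*0) = (322 + (-7/12 + (1/24)*(-23)))/(194 + 0) = (322 + (-7/12 - 23/24))/194 = (322 - 37/24)*(1/194) = (7691/24)*(1/194) = 7691/4656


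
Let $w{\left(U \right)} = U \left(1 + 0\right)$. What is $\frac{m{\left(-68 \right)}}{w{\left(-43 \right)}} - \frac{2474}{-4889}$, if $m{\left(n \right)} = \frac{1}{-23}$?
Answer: $\frac{2451675}{4835221} \approx 0.50704$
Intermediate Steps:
$m{\left(n \right)} = - \frac{1}{23}$
$w{\left(U \right)} = U$ ($w{\left(U \right)} = U 1 = U$)
$\frac{m{\left(-68 \right)}}{w{\left(-43 \right)}} - \frac{2474}{-4889} = - \frac{1}{23 \left(-43\right)} - \frac{2474}{-4889} = \left(- \frac{1}{23}\right) \left(- \frac{1}{43}\right) - - \frac{2474}{4889} = \frac{1}{989} + \frac{2474}{4889} = \frac{2451675}{4835221}$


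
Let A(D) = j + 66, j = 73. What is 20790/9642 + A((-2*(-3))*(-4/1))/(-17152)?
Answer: 59208307/27563264 ≈ 2.1481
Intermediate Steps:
A(D) = 139 (A(D) = 73 + 66 = 139)
20790/9642 + A((-2*(-3))*(-4/1))/(-17152) = 20790/9642 + 139/(-17152) = 20790*(1/9642) + 139*(-1/17152) = 3465/1607 - 139/17152 = 59208307/27563264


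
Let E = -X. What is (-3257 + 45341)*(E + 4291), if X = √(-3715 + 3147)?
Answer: 180582444 - 84168*I*√142 ≈ 1.8058e+8 - 1.003e+6*I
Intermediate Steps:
X = 2*I*√142 (X = √(-568) = 2*I*√142 ≈ 23.833*I)
E = -2*I*√142 ≈ -23.833*I
(-3257 + 45341)*(E + 4291) = (-3257 + 45341)*(-2*I*√142 + 4291) = 42084*(4291 - 2*I*√142) = 180582444 - 84168*I*√142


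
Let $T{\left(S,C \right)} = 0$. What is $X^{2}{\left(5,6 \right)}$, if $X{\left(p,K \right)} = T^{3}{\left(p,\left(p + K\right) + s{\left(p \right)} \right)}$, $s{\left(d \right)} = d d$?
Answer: $0$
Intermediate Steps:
$s{\left(d \right)} = d^{2}$
$X{\left(p,K \right)} = 0$ ($X{\left(p,K \right)} = 0^{3} = 0$)
$X^{2}{\left(5,6 \right)} = 0^{2} = 0$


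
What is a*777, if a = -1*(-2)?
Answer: 1554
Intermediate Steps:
a = 2
a*777 = 2*777 = 1554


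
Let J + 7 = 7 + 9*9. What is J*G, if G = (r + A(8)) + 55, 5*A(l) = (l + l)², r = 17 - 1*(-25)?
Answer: 60021/5 ≈ 12004.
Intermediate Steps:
r = 42 (r = 17 + 25 = 42)
A(l) = 4*l²/5 (A(l) = (l + l)²/5 = (2*l)²/5 = (4*l²)/5 = 4*l²/5)
J = 81 (J = -7 + (7 + 9*9) = -7 + (7 + 81) = -7 + 88 = 81)
G = 741/5 (G = (42 + (⅘)*8²) + 55 = (42 + (⅘)*64) + 55 = (42 + 256/5) + 55 = 466/5 + 55 = 741/5 ≈ 148.20)
J*G = 81*(741/5) = 60021/5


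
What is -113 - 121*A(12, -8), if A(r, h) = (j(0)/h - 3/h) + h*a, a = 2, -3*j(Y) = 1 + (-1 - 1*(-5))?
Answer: 21029/12 ≈ 1752.4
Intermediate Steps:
j(Y) = -5/3 (j(Y) = -(1 + (-1 - 1*(-5)))/3 = -(1 + (-1 + 5))/3 = -(1 + 4)/3 = -⅓*5 = -5/3)
A(r, h) = 2*h - 14/(3*h) (A(r, h) = (-5/(3*h) - 3/h) + h*2 = -14/(3*h) + 2*h = 2*h - 14/(3*h))
-113 - 121*A(12, -8) = -113 - 121*(2*(-8) - 14/3/(-8)) = -113 - 121*(-16 - 14/3*(-⅛)) = -113 - 121*(-16 + 7/12) = -113 - 121*(-185/12) = -113 + 22385/12 = 21029/12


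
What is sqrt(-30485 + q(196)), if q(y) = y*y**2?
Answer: sqrt(7499051) ≈ 2738.4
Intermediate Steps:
q(y) = y**3
sqrt(-30485 + q(196)) = sqrt(-30485 + 196**3) = sqrt(-30485 + 7529536) = sqrt(7499051)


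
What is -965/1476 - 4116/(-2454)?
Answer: 617851/603684 ≈ 1.0235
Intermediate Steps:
-965/1476 - 4116/(-2454) = -965*1/1476 - 4116*(-1/2454) = -965/1476 + 686/409 = 617851/603684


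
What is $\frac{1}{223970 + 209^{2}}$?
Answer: $\frac{1}{267651} \approx 3.7362 \cdot 10^{-6}$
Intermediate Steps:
$\frac{1}{223970 + 209^{2}} = \frac{1}{223970 + 43681} = \frac{1}{267651}$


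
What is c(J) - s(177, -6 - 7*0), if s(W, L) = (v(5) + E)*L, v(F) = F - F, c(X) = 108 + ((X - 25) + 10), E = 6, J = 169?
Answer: 298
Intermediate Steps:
c(X) = 93 + X (c(X) = 108 + ((-25 + X) + 10) = 108 + (-15 + X) = 93 + X)
v(F) = 0
s(W, L) = 6*L (s(W, L) = (0 + 6)*L = 6*L)
c(J) - s(177, -6 - 7*0) = (93 + 169) - 6*(-6 - 7*0) = 262 - 6*(-6 + 0) = 262 - 6*(-6) = 262 - 1*(-36) = 262 + 36 = 298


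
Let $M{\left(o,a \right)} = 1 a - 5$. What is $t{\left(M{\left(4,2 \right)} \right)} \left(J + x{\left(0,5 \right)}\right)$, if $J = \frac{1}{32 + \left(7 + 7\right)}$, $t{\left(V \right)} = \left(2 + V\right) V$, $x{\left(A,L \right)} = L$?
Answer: $\frac{693}{46} \approx 15.065$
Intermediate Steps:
$M{\left(o,a \right)} = -5 + a$ ($M{\left(o,a \right)} = a - 5 = -5 + a$)
$t{\left(V \right)} = V \left(2 + V\right)$
$J = \frac{1}{46}$ ($J = \frac{1}{32 + 14} = \frac{1}{46} \approx 0.021739$)
$t{\left(M{\left(4,2 \right)} \right)} \left(J + x{\left(0,5 \right)}\right) = \left(-5 + 2\right) \left(2 + \left(-5 + 2\right)\right) \left(\frac{1}{46} + 5\right) = - 3 \left(2 - 3\right) \frac{231}{46} = \left(-3\right) \left(-1\right) \frac{231}{46} = 3 \cdot \frac{231}{46} = \frac{693}{46}$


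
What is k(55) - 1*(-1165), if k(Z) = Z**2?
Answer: 4190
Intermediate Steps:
k(55) - 1*(-1165) = 55**2 - 1*(-1165) = 3025 + 1165 = 4190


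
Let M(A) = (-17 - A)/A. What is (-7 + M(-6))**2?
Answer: 961/36 ≈ 26.694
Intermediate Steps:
M(A) = (-17 - A)/A
(-7 + M(-6))**2 = (-7 + (-17 - 1*(-6))/(-6))**2 = (-7 - (-17 + 6)/6)**2 = (-7 - 1/6*(-11))**2 = (-7 + 11/6)**2 = (-31/6)**2 = 961/36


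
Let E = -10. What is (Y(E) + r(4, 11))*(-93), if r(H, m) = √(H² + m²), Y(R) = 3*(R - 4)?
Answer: 3906 - 93*√137 ≈ 2817.5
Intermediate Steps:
Y(R) = -12 + 3*R (Y(R) = 3*(-4 + R) = -12 + 3*R)
(Y(E) + r(4, 11))*(-93) = ((-12 + 3*(-10)) + √(4² + 11²))*(-93) = ((-12 - 30) + √(16 + 121))*(-93) = (-42 + √137)*(-93) = 3906 - 93*√137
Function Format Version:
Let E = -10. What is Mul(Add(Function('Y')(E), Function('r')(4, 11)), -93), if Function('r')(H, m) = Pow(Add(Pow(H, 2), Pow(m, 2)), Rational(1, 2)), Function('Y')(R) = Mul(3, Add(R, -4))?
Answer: Add(3906, Mul(-93, Pow(137, Rational(1, 2)))) ≈ 2817.5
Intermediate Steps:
Function('Y')(R) = Add(-12, Mul(3, R)) (Function('Y')(R) = Mul(3, Add(-4, R)) = Add(-12, Mul(3, R)))
Mul(Add(Function('Y')(E), Function('r')(4, 11)), -93) = Mul(Add(Add(-12, Mul(3, -10)), Pow(Add(Pow(4, 2), Pow(11, 2)), Rational(1, 2))), -93) = Mul(Add(Add(-12, -30), Pow(Add(16, 121), Rational(1, 2))), -93) = Mul(Add(-42, Pow(137, Rational(1, 2))), -93) = Add(3906, Mul(-93, Pow(137, Rational(1, 2))))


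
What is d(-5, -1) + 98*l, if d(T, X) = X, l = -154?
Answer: -15093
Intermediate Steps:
d(-5, -1) + 98*l = -1 + 98*(-154) = -1 - 15092 = -15093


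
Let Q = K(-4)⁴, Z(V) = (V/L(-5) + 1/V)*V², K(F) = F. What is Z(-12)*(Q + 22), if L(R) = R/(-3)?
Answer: -1457832/5 ≈ -2.9157e+5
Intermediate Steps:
L(R) = -R/3 (L(R) = R*(-⅓) = -R/3)
Z(V) = V²*(1/V + 3*V/5) (Z(V) = (V/((-⅓*(-5))) + 1/V)*V² = (V/(5/3) + 1/V)*V² = (V*(⅗) + 1/V)*V² = (3*V/5 + 1/V)*V² = (1/V + 3*V/5)*V² = V²*(1/V + 3*V/5))
Q = 256 (Q = (-4)⁴ = 256)
Z(-12)*(Q + 22) = (-12 + (⅗)*(-12)³)*(256 + 22) = (-12 + (⅗)*(-1728))*278 = (-12 - 5184/5)*278 = -5244/5*278 = -1457832/5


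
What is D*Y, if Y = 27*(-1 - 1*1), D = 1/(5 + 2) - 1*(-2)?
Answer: -810/7 ≈ -115.71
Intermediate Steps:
D = 15/7 (D = 1/7 + 2 = ⅐ + 2 = 15/7 ≈ 2.1429)
Y = -54 (Y = 27*(-1 - 1) = 27*(-2) = -54)
D*Y = (15/7)*(-54) = -810/7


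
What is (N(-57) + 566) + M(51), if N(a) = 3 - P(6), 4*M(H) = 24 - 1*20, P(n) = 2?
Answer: 568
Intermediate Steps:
M(H) = 1 (M(H) = (24 - 1*20)/4 = (24 - 20)/4 = (¼)*4 = 1)
N(a) = 1 (N(a) = 3 - 1*2 = 3 - 2 = 1)
(N(-57) + 566) + M(51) = (1 + 566) + 1 = 567 + 1 = 568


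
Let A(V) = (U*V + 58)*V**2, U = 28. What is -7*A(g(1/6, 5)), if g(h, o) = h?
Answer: -329/27 ≈ -12.185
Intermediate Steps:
A(V) = V**2*(58 + 28*V) (A(V) = (28*V + 58)*V**2 = (58 + 28*V)*V**2 = V**2*(58 + 28*V))
-7*A(g(1/6, 5)) = -7*(1/6)**2*(58 + 28/6) = -7*(1/6)**2*(58 + 28*(1/6)) = -7*(58 + 14/3)/36 = -7*188/(36*3) = -7*47/27 = -329/27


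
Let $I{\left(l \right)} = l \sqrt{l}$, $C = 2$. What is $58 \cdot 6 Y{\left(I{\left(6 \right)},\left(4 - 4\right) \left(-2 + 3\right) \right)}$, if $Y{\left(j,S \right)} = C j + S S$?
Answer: $4176 \sqrt{6} \approx 10229.0$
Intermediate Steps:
$I{\left(l \right)} = l^{\frac{3}{2}}$
$Y{\left(j,S \right)} = S^{2} + 2 j$ ($Y{\left(j,S \right)} = 2 j + S S = 2 j + S^{2} = S^{2} + 2 j$)
$58 \cdot 6 Y{\left(I{\left(6 \right)},\left(4 - 4\right) \left(-2 + 3\right) \right)} = 58 \cdot 6 \left(\left(\left(4 - 4\right) \left(-2 + 3\right)\right)^{2} + 2 \cdot 6^{\frac{3}{2}}\right) = 58 \cdot 6 \left(\left(0 \cdot 1\right)^{2} + 2 \cdot 6 \sqrt{6}\right) = 58 \cdot 6 \left(0^{2} + 12 \sqrt{6}\right) = 58 \cdot 6 \left(0 + 12 \sqrt{6}\right) = 58 \cdot 6 \cdot 12 \sqrt{6} = 58 \cdot 72 \sqrt{6} = 4176 \sqrt{6}$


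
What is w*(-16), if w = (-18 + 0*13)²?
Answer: -5184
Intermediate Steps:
w = 324 (w = (-18 + 0)² = (-18)² = 324)
w*(-16) = 324*(-16) = -5184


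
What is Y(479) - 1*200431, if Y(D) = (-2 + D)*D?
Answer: 28052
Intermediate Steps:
Y(D) = D*(-2 + D)
Y(479) - 1*200431 = 479*(-2 + 479) - 1*200431 = 479*477 - 200431 = 228483 - 200431 = 28052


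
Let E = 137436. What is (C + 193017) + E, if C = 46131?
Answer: 376584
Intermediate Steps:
(C + 193017) + E = (46131 + 193017) + 137436 = 239148 + 137436 = 376584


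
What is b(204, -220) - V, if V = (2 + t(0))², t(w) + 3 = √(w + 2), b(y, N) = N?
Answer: -223 + 2*√2 ≈ -220.17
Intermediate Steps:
t(w) = -3 + √(2 + w) (t(w) = -3 + √(w + 2) = -3 + √(2 + w))
V = (-1 + √2)² (V = (2 + (-3 + √(2 + 0)))² = (2 + (-3 + √2))² = (-1 + √2)² ≈ 0.17157)
b(204, -220) - V = -220 - (-1 + √2)²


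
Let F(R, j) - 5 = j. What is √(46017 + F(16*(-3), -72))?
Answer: 5*√1838 ≈ 214.36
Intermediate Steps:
F(R, j) = 5 + j
√(46017 + F(16*(-3), -72)) = √(46017 + (5 - 72)) = √(46017 - 67) = √45950 = 5*√1838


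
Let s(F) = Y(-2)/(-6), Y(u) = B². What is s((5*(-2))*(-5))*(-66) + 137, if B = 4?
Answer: 313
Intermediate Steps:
Y(u) = 16 (Y(u) = 4² = 16)
s(F) = -8/3 (s(F) = 16/(-6) = 16*(-⅙) = -8/3)
s((5*(-2))*(-5))*(-66) + 137 = -8/3*(-66) + 137 = 176 + 137 = 313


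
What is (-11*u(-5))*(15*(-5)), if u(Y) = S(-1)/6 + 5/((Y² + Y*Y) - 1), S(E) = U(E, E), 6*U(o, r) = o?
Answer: 36025/588 ≈ 61.267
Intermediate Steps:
U(o, r) = o/6
S(E) = E/6
u(Y) = -1/36 + 5/(-1 + 2*Y²) (u(Y) = ((⅙)*(-1))/6 + 5/((Y² + Y*Y) - 1) = -⅙*⅙ + 5/((Y² + Y²) - 1) = -1/36 + 5/(2*Y² - 1) = -1/36 + 5/(-1 + 2*Y²))
(-11*u(-5))*(15*(-5)) = (-11*(181 - 2*(-5)²)/(36*(-1 + 2*(-5)²)))*(15*(-5)) = -11*(181 - 2*25)/(36*(-1 + 2*25))*(-75) = -11*(181 - 50)/(36*(-1 + 50))*(-75) = -11*131/(36*49)*(-75) = -11*131/1764*(-75) = -1441/1764*(-75) = 36025/588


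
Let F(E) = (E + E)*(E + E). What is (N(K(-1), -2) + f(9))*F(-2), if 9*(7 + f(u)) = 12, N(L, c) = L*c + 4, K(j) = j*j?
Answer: -176/3 ≈ -58.667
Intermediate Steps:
K(j) = j²
N(L, c) = 4 + L*c
f(u) = -17/3 (f(u) = -7 + (⅑)*12 = -7 + 4/3 = -17/3)
F(E) = 4*E² (F(E) = (2*E)*(2*E) = 4*E²)
(N(K(-1), -2) + f(9))*F(-2) = ((4 + (-1)²*(-2)) - 17/3)*(4*(-2)²) = ((4 + 1*(-2)) - 17/3)*(4*4) = ((4 - 2) - 17/3)*16 = (2 - 17/3)*16 = -11/3*16 = -176/3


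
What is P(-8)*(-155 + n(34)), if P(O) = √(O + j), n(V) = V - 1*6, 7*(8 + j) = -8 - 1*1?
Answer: -1397*I*√7/7 ≈ -528.02*I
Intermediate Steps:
j = -65/7 (j = -8 + (-8 - 1*1)/7 = -8 + (-8 - 1)/7 = -8 + (⅐)*(-9) = -8 - 9/7 = -65/7 ≈ -9.2857)
n(V) = -6 + V (n(V) = V - 6 = -6 + V)
P(O) = √(-65/7 + O) (P(O) = √(O - 65/7) = √(-65/7 + O))
P(-8)*(-155 + n(34)) = (√(-455 + 49*(-8))/7)*(-155 + (-6 + 34)) = (√(-455 - 392)/7)*(-155 + 28) = (√(-847)/7)*(-127) = ((11*I*√7)/7)*(-127) = (11*I*√7/7)*(-127) = -1397*I*√7/7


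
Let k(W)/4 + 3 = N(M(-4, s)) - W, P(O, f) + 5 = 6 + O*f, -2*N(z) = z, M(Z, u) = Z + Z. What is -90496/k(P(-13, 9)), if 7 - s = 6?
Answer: -22624/117 ≈ -193.37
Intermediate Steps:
s = 1 (s = 7 - 1*6 = 7 - 6 = 1)
M(Z, u) = 2*Z
N(z) = -z/2
P(O, f) = 1 + O*f (P(O, f) = -5 + (6 + O*f) = 1 + O*f)
k(W) = 4 - 4*W (k(W) = -12 + 4*(-(-4) - W) = -12 + 4*(-½*(-8) - W) = -12 + 4*(4 - W) = -12 + (16 - 4*W) = 4 - 4*W)
-90496/k(P(-13, 9)) = -90496/(4 - 4*(1 - 13*9)) = -90496/(4 - 4*(1 - 117)) = -90496/(4 - 4*(-116)) = -90496/(4 + 464) = -90496/468 = -90496*1/468 = -22624/117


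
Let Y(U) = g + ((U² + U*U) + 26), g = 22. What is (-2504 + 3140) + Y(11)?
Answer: 926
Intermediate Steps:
Y(U) = 48 + 2*U² (Y(U) = 22 + ((U² + U*U) + 26) = 22 + ((U² + U²) + 26) = 22 + (2*U² + 26) = 22 + (26 + 2*U²) = 48 + 2*U²)
(-2504 + 3140) + Y(11) = (-2504 + 3140) + (48 + 2*11²) = 636 + (48 + 2*121) = 636 + (48 + 242) = 636 + 290 = 926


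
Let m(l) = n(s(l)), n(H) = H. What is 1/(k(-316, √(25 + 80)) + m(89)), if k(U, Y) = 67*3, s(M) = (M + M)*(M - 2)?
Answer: 1/15687 ≈ 6.3747e-5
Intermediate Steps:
s(M) = 2*M*(-2 + M) (s(M) = (2*M)*(-2 + M) = 2*M*(-2 + M))
m(l) = 2*l*(-2 + l)
k(U, Y) = 201
1/(k(-316, √(25 + 80)) + m(89)) = 1/(201 + 2*89*(-2 + 89)) = 1/(201 + 2*89*87) = 1/(201 + 15486) = 1/15687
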